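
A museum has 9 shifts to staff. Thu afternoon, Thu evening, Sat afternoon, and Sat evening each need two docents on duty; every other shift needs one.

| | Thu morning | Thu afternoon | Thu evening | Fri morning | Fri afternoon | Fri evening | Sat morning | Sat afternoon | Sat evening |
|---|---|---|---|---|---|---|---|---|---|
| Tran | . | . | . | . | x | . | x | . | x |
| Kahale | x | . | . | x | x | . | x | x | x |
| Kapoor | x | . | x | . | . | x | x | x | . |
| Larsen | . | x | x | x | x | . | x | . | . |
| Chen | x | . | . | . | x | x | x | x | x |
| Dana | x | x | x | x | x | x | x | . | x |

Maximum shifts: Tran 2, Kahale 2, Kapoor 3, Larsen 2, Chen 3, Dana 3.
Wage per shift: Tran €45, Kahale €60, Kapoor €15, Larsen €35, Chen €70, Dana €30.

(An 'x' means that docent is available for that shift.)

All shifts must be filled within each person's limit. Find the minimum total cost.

Thu afternoon can only be covered by Larsen and Dana, so that assignment is forced.
Picking the cheapest available docent for each shift independently would cost €365, but that ignores the shift limits.
An optimal schedule: Thu morning→Kahale, Thu afternoon→Dana+Larsen, Thu evening→Kapoor+Dana, Fri morning→Dana, Fri afternoon→Larsen, Fri evening→Kapoor, Sat morning→Tran, Sat afternoon→Kapoor+Kahale, Sat evening→Tran+Chen.
Total: 60 + 30 + 35 + 15 + 30 + 30 + 35 + 15 + 45 + 15 + 60 + 45 + 70 = €485.

€485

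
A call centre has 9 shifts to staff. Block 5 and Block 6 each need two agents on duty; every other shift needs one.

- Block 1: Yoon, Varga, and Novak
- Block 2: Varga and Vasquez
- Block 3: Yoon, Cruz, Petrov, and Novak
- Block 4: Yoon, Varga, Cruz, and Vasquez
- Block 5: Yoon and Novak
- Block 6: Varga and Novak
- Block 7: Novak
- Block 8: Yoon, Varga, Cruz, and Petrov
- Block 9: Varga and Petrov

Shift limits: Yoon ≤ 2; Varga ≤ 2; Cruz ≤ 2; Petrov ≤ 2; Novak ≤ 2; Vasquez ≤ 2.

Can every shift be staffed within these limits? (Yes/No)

No

Total capacity is 12 and 11 slots are needed, so capacity alone doesn't rule it out.
Shifts {Block 5, Block 6, Block 7} need 5 worker-slots in total, but the agents available for any of those shifts (Yoon, Varga, and Novak) can supply at most 4 among them. So no valid schedule exists.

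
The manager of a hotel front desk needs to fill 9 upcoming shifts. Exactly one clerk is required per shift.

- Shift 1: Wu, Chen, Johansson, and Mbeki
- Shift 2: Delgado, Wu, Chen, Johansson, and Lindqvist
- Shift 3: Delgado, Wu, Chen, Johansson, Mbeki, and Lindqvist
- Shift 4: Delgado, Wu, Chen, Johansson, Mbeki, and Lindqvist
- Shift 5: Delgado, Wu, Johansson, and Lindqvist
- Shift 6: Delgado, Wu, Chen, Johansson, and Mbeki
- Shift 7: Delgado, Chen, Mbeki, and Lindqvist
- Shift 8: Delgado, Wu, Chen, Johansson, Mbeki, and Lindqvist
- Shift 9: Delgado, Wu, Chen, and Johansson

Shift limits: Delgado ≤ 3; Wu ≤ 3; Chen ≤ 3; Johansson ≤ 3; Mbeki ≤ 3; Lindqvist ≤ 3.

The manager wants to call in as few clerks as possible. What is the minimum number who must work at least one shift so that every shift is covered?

9 slots to fill and no one can take more than 3, so at least ⌈9/3⌉ = 3 clerks are needed.
Delgado, Wu, and Chen alone can cover everything: Shift 1→Wu, Shift 2→Delgado, Shift 3→Wu, Shift 4→Wu, Shift 5→Delgado, Shift 6→Chen, Shift 7→Delgado, Shift 8→Chen, Shift 9→Chen.

3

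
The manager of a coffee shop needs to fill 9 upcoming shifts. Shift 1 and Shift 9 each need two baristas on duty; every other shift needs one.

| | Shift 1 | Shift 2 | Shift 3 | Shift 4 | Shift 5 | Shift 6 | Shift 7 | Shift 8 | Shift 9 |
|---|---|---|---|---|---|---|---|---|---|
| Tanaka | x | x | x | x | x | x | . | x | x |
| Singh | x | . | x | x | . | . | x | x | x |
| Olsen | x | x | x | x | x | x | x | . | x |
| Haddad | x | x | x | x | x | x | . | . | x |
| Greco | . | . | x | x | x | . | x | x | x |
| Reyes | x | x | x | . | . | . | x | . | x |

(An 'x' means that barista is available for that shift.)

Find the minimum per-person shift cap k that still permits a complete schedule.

2

With 6 baristas and 11 worker-slots to fill, someone must work at least ⌈11/6⌉ = 2 shifts, so k ≥ 2.
k = 2 works: Shift 1→Haddad+Reyes, Shift 2→Olsen, Shift 3→Haddad, Shift 4→Singh, Shift 5→Olsen, Shift 6→Tanaka, Shift 7→Singh, Shift 8→Tanaka, Shift 9→Greco+Reyes.
Loads: Tanaka 2, Singh 2, Olsen 2, Haddad 2, Greco 1, Reyes 2 — all ≤ 2.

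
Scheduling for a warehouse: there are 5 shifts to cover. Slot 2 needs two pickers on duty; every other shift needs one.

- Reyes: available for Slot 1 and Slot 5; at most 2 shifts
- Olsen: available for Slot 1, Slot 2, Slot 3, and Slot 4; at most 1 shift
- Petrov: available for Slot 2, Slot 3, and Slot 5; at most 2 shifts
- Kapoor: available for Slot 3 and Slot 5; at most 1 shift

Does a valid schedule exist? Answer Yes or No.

No

Total capacity is 6 and 6 slots are needed, so capacity alone doesn't rule it out.
Shifts {Slot 2, Slot 4} need 3 worker-slots in total, but the pickers available for any of those shifts (Olsen and Petrov) can supply at most 2 among them. So no valid schedule exists.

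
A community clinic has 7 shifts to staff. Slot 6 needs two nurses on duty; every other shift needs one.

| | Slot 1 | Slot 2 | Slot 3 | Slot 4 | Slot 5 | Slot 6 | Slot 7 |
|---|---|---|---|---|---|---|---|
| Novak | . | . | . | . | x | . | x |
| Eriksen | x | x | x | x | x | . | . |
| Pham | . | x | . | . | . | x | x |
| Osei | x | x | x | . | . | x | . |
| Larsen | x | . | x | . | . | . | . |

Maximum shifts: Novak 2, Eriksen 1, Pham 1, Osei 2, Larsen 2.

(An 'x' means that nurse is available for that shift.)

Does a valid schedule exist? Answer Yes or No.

Slot 4 can only be covered by Eriksen, so that assignment is forced.
Slot 6 can only be covered by Pham and Osei, so that assignment is forced.
One valid schedule: Slot 1→Larsen, Slot 2→Osei, Slot 3→Larsen, Slot 4→Eriksen, Slot 5→Novak, Slot 6→Pham+Osei, Slot 7→Novak.
Loads: Novak 2/2, Eriksen 1/1, Pham 1/1, Osei 2/2, Larsen 2/2 — all within limits.

Yes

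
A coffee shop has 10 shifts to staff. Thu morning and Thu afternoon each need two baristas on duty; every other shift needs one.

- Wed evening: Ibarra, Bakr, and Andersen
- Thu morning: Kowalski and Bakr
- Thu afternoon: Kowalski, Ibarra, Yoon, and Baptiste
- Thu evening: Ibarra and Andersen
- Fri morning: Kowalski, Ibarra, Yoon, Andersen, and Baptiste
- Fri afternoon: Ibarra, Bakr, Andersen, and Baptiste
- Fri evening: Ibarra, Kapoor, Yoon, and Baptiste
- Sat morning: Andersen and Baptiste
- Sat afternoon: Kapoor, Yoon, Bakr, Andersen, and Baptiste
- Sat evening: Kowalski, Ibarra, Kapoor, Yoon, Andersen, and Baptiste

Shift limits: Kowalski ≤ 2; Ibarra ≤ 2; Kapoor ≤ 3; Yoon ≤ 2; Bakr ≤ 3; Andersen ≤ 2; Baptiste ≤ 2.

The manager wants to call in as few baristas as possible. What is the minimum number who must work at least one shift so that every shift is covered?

5

12 slots to fill and no one can take more than 3, so at least ⌈12/3⌉ = 4 baristas are needed.
Any 4 baristas together have capacity at most 3+3+2+2 = 10 < 12 slots, so 4 can never suffice.
Kowalski, Ibarra, Kapoor, Bakr, and Andersen alone can cover everything: Wed evening→Bakr, Thu morning→Kowalski+Bakr, Thu afternoon→Kowalski+Ibarra, Thu evening→Ibarra, Fri morning→Andersen, Fri afternoon→Bakr, Fri evening→Kapoor, Sat morning→Andersen, Sat afternoon→Kapoor, Sat evening→Kapoor.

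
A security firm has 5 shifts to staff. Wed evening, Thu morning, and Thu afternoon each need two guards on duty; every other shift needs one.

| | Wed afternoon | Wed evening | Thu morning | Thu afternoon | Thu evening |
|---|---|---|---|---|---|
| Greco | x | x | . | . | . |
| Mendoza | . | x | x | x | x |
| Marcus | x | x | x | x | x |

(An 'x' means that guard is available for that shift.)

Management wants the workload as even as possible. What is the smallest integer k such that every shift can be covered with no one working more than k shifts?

With 3 guards and 8 worker-slots to fill, someone must work at least ⌈8/3⌉ = 3 shifts, so k ≥ 3.
k = 3 works: Wed afternoon→Greco, Wed evening→Greco+Marcus, Thu morning→Mendoza+Marcus, Thu afternoon→Mendoza+Marcus, Thu evening→Mendoza.
Loads: Greco 2, Mendoza 3, Marcus 3 — all ≤ 3.

3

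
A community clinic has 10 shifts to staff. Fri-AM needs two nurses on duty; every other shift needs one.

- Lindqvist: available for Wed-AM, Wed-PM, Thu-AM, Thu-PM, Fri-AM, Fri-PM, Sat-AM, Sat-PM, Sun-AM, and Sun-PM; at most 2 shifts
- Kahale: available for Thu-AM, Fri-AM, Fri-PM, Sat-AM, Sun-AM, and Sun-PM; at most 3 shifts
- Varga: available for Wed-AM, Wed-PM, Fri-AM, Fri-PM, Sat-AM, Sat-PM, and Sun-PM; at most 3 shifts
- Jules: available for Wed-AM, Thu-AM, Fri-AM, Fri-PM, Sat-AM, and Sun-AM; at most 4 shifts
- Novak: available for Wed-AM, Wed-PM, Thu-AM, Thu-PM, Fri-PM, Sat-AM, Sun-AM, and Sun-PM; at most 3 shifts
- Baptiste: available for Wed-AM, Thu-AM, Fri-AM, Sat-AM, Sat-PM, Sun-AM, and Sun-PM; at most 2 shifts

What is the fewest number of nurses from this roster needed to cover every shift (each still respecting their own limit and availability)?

11 slots to fill and no one can take more than 4, so at least ⌈11/4⌉ = 3 nurses are needed.
Any 3 nurses together have capacity at most 4+3+3 = 10 < 11 slots, so 3 can never suffice.
Lindqvist, Kahale, Varga, and Jules alone can cover everything: Wed-AM→Varga, Wed-PM→Lindqvist, Thu-AM→Kahale, Thu-PM→Lindqvist, Fri-AM→Varga+Jules, Fri-PM→Jules, Sat-AM→Jules, Sat-PM→Varga, Sun-AM→Kahale, Sun-PM→Kahale.

4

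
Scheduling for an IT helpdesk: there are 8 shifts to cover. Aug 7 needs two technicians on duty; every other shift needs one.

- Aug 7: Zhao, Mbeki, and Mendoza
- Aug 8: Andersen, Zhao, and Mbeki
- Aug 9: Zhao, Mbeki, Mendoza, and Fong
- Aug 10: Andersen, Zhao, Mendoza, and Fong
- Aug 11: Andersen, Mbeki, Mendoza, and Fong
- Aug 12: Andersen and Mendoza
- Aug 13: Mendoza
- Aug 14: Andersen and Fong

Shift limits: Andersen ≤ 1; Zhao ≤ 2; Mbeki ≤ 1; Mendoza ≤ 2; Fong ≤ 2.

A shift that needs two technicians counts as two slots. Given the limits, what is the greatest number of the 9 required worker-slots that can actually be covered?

Total capacity across all technicians is 1+2+1+2+2 = 8, and 9 slots are needed, so at most 8 can be filled.
An assignment achieving 8: Aug 7→Zhao+Mbeki, Aug 8→Zhao, Aug 9→Mendoza, Aug 10→Fong, Aug 12→Andersen, Aug 13→Mendoza, Aug 14→Fong.
Loads: Andersen 1/1, Zhao 2/2, Mbeki 1/1, Mendoza 2/2, Fong 2/2.

8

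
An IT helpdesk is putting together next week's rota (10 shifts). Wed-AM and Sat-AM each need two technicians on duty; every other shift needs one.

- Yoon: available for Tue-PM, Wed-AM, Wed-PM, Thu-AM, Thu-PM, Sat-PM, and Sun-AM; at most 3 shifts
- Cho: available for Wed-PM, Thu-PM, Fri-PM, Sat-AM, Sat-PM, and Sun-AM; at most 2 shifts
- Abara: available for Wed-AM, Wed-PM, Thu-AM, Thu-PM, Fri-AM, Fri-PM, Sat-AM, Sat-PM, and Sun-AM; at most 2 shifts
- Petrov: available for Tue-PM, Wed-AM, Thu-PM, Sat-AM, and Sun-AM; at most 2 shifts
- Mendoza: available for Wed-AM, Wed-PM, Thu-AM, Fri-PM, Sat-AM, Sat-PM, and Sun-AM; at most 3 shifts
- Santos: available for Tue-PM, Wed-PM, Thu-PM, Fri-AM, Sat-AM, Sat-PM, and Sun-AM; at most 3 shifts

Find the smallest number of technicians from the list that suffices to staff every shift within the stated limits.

12 slots to fill and no one can take more than 3, so at least ⌈12/3⌉ = 4 technicians are needed.
Any 4 technicians together have capacity at most 3+3+3+2 = 11 < 12 slots, so 4 can never suffice.
Yoon, Cho, Abara, Petrov, and Mendoza alone can cover everything: Tue-PM→Yoon, Wed-AM→Petrov+Mendoza, Wed-PM→Yoon, Thu-AM→Yoon, Thu-PM→Cho, Fri-AM→Abara, Fri-PM→Cho, Sat-AM→Petrov+Mendoza, Sat-PM→Abara, Sun-AM→Mendoza.

5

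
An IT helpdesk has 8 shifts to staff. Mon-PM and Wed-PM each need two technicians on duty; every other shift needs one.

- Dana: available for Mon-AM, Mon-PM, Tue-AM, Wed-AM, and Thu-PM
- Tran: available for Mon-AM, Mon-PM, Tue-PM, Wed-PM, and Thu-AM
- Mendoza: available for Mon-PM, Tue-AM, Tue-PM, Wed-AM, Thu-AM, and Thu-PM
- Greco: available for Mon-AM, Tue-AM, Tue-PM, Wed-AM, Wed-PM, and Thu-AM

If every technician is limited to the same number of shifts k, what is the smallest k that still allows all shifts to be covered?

3

With 4 technicians and 10 worker-slots to fill, someone must work at least ⌈10/4⌉ = 3 shifts, so k ≥ 3.
k = 3 works: Mon-AM→Dana, Mon-PM→Dana+Tran, Tue-AM→Mendoza, Tue-PM→Tran, Wed-AM→Mendoza, Wed-PM→Tran+Greco, Thu-AM→Mendoza, Thu-PM→Dana.
Loads: Dana 3, Tran 3, Mendoza 3, Greco 1 — all ≤ 3.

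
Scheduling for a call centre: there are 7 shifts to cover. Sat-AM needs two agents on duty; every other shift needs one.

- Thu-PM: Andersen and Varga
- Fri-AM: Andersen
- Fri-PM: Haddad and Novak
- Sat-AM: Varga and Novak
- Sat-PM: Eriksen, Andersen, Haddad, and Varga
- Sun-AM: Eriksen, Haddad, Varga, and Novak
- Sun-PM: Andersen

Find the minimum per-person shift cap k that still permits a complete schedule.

2

With 5 agents and 8 worker-slots to fill, someone must work at least ⌈8/5⌉ = 2 shifts, so k ≥ 2.
k = 2 works: Thu-PM→Varga, Fri-AM→Andersen, Fri-PM→Haddad, Sat-AM→Varga+Novak, Sat-PM→Eriksen, Sun-AM→Eriksen, Sun-PM→Andersen.
Loads: Eriksen 2, Andersen 2, Haddad 1, Varga 2, Novak 1 — all ≤ 2.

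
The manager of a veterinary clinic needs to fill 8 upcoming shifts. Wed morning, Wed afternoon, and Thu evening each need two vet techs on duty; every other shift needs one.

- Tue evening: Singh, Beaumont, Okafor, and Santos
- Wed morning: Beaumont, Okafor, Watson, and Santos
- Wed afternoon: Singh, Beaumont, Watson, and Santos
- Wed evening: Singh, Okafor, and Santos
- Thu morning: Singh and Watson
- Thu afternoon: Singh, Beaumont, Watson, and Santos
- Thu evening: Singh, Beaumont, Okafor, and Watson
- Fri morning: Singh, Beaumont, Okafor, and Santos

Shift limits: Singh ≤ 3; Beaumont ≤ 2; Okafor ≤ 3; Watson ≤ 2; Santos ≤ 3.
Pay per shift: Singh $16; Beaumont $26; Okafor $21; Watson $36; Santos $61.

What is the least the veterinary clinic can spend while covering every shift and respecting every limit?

$296

Picking the cheapest available vet tech for each shift independently would cost $206, but that ignores the shift limits.
An optimal schedule: Tue evening→Singh, Wed morning→Okafor+Beaumont, Wed afternoon→Watson+Santos, Wed evening→Singh, Thu morning→Singh, Thu afternoon→Beaumont, Thu evening→Okafor+Watson, Fri morning→Okafor.
Total: 16 + 21 + 26 + 36 + 61 + 16 + 16 + 26 + 21 + 36 + 21 = $296.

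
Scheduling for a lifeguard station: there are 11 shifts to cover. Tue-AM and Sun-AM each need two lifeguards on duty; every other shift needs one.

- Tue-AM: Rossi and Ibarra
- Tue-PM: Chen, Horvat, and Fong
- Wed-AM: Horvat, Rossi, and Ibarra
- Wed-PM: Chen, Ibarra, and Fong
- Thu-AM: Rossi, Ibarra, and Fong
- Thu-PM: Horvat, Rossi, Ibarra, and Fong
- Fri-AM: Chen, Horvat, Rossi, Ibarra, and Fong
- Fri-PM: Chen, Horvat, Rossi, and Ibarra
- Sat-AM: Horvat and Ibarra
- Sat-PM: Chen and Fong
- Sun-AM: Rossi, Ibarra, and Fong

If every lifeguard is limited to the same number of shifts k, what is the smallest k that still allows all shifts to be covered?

3

With 5 lifeguards and 13 worker-slots to fill, someone must work at least ⌈13/5⌉ = 3 shifts, so k ≥ 3.
k = 3 works: Tue-AM→Rossi+Ibarra, Tue-PM→Chen, Wed-AM→Horvat, Wed-PM→Chen, Thu-AM→Rossi, Thu-PM→Horvat, Fri-AM→Fong, Fri-PM→Ibarra, Sat-AM→Horvat, Sat-PM→Chen, Sun-AM→Rossi+Ibarra.
Loads: Chen 3, Horvat 3, Rossi 3, Ibarra 3, Fong 1 — all ≤ 3.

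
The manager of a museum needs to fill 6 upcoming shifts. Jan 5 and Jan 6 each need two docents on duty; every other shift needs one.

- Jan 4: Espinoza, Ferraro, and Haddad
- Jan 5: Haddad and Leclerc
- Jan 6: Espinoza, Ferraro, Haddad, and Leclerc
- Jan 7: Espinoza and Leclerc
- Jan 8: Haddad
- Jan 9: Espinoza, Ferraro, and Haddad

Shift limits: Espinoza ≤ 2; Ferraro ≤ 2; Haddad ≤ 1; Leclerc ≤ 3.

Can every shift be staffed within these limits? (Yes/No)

No

Total capacity is 8 and 8 slots are needed, so capacity alone doesn't rule it out.
Shifts {Jan 5, Jan 8} need 3 worker-slots in total, but the docents available for any of those shifts (Haddad and Leclerc) can supply at most 2 among them. So no valid schedule exists.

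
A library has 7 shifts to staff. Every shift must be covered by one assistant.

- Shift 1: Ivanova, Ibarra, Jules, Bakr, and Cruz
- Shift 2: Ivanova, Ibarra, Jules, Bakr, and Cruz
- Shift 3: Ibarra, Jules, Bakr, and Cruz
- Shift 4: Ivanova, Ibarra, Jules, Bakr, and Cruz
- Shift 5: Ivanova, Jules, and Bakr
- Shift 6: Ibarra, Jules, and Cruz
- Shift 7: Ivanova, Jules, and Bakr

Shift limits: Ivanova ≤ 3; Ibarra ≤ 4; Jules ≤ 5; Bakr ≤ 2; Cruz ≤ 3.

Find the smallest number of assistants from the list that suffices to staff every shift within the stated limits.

7 slots to fill and no one can take more than 5, so at least ⌈7/5⌉ = 2 assistants are needed.
Ivanova and Ibarra alone can cover everything: Shift 1→Ivanova, Shift 2→Ibarra, Shift 3→Ibarra, Shift 4→Ibarra, Shift 5→Ivanova, Shift 6→Ibarra, Shift 7→Ivanova.

2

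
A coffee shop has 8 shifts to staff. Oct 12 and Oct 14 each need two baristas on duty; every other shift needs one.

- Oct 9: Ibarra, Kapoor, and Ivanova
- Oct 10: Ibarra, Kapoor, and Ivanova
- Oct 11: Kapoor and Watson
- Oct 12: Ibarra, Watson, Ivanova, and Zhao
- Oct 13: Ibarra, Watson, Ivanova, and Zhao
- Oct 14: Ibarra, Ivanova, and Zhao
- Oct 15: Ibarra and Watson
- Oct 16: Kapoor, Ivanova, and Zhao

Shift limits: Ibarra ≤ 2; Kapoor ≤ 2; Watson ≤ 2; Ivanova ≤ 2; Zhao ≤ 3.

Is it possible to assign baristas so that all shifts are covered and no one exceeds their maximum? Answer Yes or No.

Yes

One valid schedule: Oct 9→Ibarra, Oct 10→Kapoor, Oct 11→Kapoor, Oct 12→Watson+Zhao, Oct 13→Watson, Oct 14→Ivanova+Zhao, Oct 15→Ibarra, Oct 16→Ivanova.
Loads: Ibarra 2/2, Kapoor 2/2, Watson 2/2, Ivanova 2/2, Zhao 2/3 — all within limits.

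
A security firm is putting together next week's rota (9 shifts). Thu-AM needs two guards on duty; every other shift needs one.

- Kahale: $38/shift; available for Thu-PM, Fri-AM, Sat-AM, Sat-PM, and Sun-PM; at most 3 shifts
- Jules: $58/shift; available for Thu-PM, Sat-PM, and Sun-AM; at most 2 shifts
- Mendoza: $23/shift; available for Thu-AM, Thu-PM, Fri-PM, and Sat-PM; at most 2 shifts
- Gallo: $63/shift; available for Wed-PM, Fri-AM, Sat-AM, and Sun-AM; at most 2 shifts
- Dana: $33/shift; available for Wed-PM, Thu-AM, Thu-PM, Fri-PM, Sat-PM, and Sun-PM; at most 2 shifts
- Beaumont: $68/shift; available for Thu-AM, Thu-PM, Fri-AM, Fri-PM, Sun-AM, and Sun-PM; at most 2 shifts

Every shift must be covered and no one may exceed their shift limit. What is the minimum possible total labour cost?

$405

Picking the cheapest available guard for each shift independently would cost $325, but that ignores the shift limits.
An optimal schedule: Wed-PM→Gallo, Thu-AM→Mendoza+Dana, Thu-PM→Dana, Fri-AM→Kahale, Fri-PM→Mendoza, Sat-AM→Kahale, Sat-PM→Jules, Sun-AM→Jules, Sun-PM→Kahale.
Total: 63 + 23 + 33 + 33 + 38 + 23 + 38 + 58 + 58 + 38 = $405.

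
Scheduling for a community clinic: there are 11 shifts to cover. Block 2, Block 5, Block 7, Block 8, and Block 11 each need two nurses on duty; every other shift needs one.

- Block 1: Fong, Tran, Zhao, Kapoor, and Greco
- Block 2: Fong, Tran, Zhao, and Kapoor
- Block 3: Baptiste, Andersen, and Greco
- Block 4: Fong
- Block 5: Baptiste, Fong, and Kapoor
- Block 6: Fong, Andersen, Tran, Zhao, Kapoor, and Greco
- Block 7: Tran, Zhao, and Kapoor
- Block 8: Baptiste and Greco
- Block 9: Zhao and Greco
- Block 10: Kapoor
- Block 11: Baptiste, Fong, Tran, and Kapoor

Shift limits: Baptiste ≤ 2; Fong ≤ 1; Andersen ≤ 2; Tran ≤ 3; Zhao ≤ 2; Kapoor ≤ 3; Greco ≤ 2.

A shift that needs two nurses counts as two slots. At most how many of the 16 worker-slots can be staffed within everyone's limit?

15

Total capacity across all nurses is 2+1+2+3+2+3+2 = 15, and 16 slots are needed, so at most 15 can be filled.
An assignment achieving 15: Block 1→Greco, Block 2→Tran+Kapoor, Block 3→Andersen, Block 4→Fong, Block 5→Baptiste+Kapoor, Block 6→Andersen, Block 7→Tran+Zhao, Block 8→Baptiste+Greco, Block 9→Zhao, Block 10→Kapoor, Block 11→Tran.
Loads: Baptiste 2/2, Fong 1/1, Andersen 2/2, Tran 3/3, Zhao 2/2, Kapoor 3/3, Greco 2/2.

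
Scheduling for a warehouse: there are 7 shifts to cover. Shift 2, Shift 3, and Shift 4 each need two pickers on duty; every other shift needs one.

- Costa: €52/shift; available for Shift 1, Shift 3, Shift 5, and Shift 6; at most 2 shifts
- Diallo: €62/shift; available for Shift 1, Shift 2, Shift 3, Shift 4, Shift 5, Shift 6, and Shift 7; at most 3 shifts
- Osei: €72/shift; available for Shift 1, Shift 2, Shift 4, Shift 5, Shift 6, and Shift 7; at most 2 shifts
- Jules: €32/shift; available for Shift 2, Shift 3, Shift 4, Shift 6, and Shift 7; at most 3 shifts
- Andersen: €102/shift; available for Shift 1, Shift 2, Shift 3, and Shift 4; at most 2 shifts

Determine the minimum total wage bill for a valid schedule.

Picking the cheapest available picker for each shift independently would cost €440, but that ignores the shift limits.
An optimal schedule: Shift 1→Costa, Shift 2→Diallo+Osei, Shift 3→Jules+Diallo, Shift 4→Diallo+Osei, Shift 5→Costa, Shift 6→Jules, Shift 7→Jules.
Total: 52 + 62 + 72 + 32 + 62 + 62 + 72 + 52 + 32 + 32 = €530.

€530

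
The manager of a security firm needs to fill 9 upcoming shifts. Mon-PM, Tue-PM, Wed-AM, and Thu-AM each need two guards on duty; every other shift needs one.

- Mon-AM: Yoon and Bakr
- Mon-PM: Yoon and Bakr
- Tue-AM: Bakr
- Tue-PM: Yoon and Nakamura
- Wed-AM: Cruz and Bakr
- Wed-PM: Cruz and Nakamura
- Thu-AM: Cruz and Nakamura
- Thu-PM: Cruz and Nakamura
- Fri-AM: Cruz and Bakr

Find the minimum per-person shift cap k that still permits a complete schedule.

4

With 4 guards and 13 worker-slots to fill, someone must work at least ⌈13/4⌉ = 4 shifts, so k ≥ 4.
k = 4 works: Mon-AM→Yoon, Mon-PM→Yoon+Bakr, Tue-AM→Bakr, Tue-PM→Yoon+Nakamura, Wed-AM→Cruz+Bakr, Wed-PM→Cruz, Thu-AM→Cruz+Nakamura, Thu-PM→Cruz, Fri-AM→Bakr.
Loads: Cruz 4, Yoon 3, Nakamura 2, Bakr 4 — all ≤ 4.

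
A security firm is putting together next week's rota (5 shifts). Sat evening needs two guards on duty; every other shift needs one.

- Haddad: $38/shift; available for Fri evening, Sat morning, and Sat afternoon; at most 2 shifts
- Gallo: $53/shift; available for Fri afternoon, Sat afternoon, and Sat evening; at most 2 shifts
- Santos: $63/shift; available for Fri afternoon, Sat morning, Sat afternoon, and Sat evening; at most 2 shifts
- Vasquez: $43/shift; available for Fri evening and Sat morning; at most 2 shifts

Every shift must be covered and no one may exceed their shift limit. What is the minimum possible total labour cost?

Sat evening can only be covered by Gallo and Santos, so that assignment is forced.
Picking the cheapest available guard for each shift independently would cost $283, but that ignores the shift limits.
An optimal schedule: Fri afternoon→Gallo, Fri evening→Haddad, Sat morning→Vasquez, Sat afternoon→Haddad, Sat evening→Gallo+Santos.
Total: 53 + 38 + 43 + 38 + 53 + 63 = $288.

$288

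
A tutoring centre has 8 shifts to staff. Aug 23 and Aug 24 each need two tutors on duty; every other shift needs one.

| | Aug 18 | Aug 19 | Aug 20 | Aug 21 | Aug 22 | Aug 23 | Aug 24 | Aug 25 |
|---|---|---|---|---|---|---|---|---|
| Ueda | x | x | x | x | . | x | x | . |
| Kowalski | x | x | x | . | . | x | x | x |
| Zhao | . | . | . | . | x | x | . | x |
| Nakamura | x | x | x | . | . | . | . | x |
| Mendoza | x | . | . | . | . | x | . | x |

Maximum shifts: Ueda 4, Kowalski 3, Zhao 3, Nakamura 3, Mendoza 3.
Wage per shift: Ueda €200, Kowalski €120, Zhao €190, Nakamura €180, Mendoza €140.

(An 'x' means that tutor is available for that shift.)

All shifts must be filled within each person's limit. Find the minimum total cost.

€1550

Aug 21 can only be covered by Ueda, so that assignment is forced.
Aug 22 can only be covered by Zhao, so that assignment is forced.
Aug 24 can only be covered by Ueda and Kowalski, so that assignment is forced.
Picking the cheapest available tutor for each shift independently would cost €1450, but that ignores the shift limits.
An optimal schedule: Aug 18→Mendoza, Aug 19→Kowalski, Aug 20→Nakamura, Aug 21→Ueda, Aug 22→Zhao, Aug 23→Kowalski+Mendoza, Aug 24→Kowalski+Ueda, Aug 25→Mendoza.
Total: 140 + 120 + 180 + 200 + 190 + 120 + 140 + 120 + 200 + 140 = €1550.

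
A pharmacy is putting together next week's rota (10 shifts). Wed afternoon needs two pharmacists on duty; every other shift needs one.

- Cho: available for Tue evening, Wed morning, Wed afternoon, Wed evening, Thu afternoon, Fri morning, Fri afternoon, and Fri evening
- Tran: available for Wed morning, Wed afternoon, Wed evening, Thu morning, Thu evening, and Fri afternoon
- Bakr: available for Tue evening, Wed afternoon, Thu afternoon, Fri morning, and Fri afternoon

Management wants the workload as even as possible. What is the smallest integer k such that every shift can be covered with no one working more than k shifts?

With 3 pharmacists and 11 worker-slots to fill, someone must work at least ⌈11/3⌉ = 4 shifts, so k ≥ 4.
k = 4 works: Tue evening→Cho, Wed morning→Cho, Wed afternoon→Tran+Bakr, Wed evening→Cho, Thu morning→Tran, Thu afternoon→Bakr, Thu evening→Tran, Fri morning→Bakr, Fri afternoon→Tran, Fri evening→Cho.
Loads: Cho 4, Tran 4, Bakr 3 — all ≤ 4.

4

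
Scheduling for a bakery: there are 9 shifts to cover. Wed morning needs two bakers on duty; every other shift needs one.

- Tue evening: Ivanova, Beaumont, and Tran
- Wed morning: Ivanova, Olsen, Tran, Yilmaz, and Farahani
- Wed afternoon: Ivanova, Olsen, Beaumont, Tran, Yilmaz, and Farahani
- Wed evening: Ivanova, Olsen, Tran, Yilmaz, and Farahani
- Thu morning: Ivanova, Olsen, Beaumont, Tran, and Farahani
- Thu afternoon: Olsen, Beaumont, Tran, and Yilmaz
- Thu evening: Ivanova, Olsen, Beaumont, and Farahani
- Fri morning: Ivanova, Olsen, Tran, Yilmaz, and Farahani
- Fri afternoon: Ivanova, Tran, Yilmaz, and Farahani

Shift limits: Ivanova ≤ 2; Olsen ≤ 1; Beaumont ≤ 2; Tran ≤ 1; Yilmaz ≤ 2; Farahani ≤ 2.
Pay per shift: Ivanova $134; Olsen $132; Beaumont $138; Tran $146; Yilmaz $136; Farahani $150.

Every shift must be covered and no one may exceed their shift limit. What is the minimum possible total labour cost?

Picking the cheapest available baker for each shift independently would cost $1326, but that ignores the shift limits.
An optimal schedule: Tue evening→Ivanova, Wed morning→Yilmaz+Farahani, Wed afternoon→Beaumont, Wed evening→Yilmaz, Thu morning→Beaumont, Thu afternoon→Olsen, Thu evening→Ivanova, Fri morning→Farahani, Fri afternoon→Tran.
Total: 134 + 136 + 150 + 138 + 136 + 138 + 132 + 134 + 150 + 146 = $1394.

$1394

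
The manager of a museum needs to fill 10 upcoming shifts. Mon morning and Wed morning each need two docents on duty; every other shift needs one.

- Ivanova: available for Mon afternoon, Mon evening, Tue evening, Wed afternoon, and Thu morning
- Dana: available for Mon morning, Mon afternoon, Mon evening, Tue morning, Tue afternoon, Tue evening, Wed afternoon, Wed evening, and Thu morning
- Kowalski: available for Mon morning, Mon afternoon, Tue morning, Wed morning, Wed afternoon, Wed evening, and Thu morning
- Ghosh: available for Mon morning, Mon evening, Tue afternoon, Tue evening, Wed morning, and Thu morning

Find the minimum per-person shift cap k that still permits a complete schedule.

With 4 docents and 12 worker-slots to fill, someone must work at least ⌈12/4⌉ = 3 shifts, so k ≥ 3.
k = 3 works: Mon morning→Kowalski+Ghosh, Mon afternoon→Ivanova, Mon evening→Ivanova, Tue morning→Dana, Tue afternoon→Dana, Tue evening→Ivanova, Wed morning→Kowalski+Ghosh, Wed afternoon→Kowalski, Wed evening→Dana, Thu morning→Ghosh.
Loads: Ivanova 3, Dana 3, Kowalski 3, Ghosh 3 — all ≤ 3.

3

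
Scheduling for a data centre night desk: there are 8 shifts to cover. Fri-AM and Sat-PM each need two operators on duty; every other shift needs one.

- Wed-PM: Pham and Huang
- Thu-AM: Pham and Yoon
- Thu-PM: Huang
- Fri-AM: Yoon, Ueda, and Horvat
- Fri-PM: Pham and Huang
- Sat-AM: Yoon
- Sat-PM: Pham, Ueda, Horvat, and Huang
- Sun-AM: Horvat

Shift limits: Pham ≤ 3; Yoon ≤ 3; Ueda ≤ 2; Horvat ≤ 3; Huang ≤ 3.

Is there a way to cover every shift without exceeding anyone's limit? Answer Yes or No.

Yes

Thu-PM can only be covered by Huang, so that assignment is forced.
Sat-AM can only be covered by Yoon, so that assignment is forced.
Sun-AM can only be covered by Horvat, so that assignment is forced.
One valid schedule: Wed-PM→Pham, Thu-AM→Pham, Thu-PM→Huang, Fri-AM→Yoon+Ueda, Fri-PM→Pham, Sat-AM→Yoon, Sat-PM→Ueda+Horvat, Sun-AM→Horvat.
Loads: Pham 3/3, Yoon 2/3, Ueda 2/2, Horvat 2/3, Huang 1/3 — all within limits.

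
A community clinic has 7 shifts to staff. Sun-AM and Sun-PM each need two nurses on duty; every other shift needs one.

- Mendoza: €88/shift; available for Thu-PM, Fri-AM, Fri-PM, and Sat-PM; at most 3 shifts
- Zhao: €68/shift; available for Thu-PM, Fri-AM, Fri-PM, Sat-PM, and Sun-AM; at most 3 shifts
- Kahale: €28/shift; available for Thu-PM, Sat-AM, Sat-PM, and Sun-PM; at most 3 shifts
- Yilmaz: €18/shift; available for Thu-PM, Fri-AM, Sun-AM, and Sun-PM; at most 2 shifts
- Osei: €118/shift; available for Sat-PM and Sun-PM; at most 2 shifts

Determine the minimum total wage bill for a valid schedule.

€412

Sat-AM can only be covered by Kahale, so that assignment is forced.
Sun-AM can only be covered by Zhao and Yilmaz, so that assignment is forced.
Picking the cheapest available nurse for each shift independently would cost €292, but that ignores the shift limits.
An optimal schedule: Thu-PM→Kahale, Fri-AM→Zhao, Fri-PM→Zhao, Sat-AM→Kahale, Sat-PM→Mendoza, Sun-AM→Yilmaz+Zhao, Sun-PM→Yilmaz+Kahale.
Total: 28 + 68 + 68 + 28 + 88 + 18 + 68 + 18 + 28 = €412.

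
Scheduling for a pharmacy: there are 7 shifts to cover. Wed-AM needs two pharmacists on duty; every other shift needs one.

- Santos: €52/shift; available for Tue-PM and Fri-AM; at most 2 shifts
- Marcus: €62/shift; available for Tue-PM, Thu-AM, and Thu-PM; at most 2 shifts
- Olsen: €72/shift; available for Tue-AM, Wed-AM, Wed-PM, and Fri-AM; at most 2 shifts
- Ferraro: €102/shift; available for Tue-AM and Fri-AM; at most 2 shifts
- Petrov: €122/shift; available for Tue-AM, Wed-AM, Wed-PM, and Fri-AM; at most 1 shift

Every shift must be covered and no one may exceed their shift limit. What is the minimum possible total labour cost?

€596

Wed-AM can only be covered by Olsen and Petrov, so that assignment is forced.
Thu-AM can only be covered by Marcus, so that assignment is forced.
Thu-PM can only be covered by Marcus, so that assignment is forced.
Picking the cheapest available pharmacist for each shift independently would cost €566, but that ignores the shift limits.
An optimal schedule: Tue-AM→Ferraro, Tue-PM→Santos, Wed-AM→Olsen+Petrov, Wed-PM→Olsen, Thu-AM→Marcus, Thu-PM→Marcus, Fri-AM→Santos.
Total: 102 + 52 + 72 + 122 + 72 + 62 + 62 + 52 = €596.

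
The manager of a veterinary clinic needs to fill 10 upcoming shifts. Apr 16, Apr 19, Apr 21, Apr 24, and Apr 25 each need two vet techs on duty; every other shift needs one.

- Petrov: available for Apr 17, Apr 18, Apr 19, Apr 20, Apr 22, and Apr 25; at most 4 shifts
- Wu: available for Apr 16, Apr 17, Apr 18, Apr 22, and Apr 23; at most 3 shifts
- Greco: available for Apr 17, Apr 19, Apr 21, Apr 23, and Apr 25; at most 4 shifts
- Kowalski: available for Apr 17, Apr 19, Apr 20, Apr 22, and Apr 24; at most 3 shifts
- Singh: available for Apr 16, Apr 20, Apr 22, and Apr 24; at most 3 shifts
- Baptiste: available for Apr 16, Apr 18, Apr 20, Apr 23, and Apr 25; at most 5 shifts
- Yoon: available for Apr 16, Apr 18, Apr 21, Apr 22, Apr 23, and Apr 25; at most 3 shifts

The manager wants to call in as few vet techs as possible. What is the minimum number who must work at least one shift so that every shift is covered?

15 slots to fill and no one can take more than 5, so at least ⌈15/5⌉ = 3 vet techs are needed.
No set of 4 vet techs can cover every shift (each such set leaves at least one shift with no one available or exceeds a cap).
Petrov, Greco, Kowalski, Singh, and Yoon alone can cover everything: Apr 16→Singh+Yoon, Apr 17→Petrov, Apr 18→Petrov, Apr 19→Petrov+Greco, Apr 20→Petrov, Apr 21→Greco+Yoon, Apr 22→Kowalski, Apr 23→Greco, Apr 24→Kowalski+Singh, Apr 25→Greco+Yoon.

5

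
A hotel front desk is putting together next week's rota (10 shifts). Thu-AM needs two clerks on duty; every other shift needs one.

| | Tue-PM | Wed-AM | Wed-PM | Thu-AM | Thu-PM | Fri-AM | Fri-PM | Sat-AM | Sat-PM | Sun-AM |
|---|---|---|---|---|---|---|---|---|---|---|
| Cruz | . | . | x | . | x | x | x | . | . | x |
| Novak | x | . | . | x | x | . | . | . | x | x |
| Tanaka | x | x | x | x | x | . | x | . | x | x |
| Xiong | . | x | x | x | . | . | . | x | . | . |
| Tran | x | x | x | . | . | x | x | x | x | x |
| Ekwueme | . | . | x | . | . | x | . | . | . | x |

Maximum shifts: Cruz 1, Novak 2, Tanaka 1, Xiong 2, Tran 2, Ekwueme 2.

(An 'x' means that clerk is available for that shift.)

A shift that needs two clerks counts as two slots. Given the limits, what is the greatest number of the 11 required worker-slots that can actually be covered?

Total capacity across all clerks is 1+2+1+2+2+2 = 10, and 11 slots are needed, so at most 10 can be filled.
An assignment achieving 10: Tue-PM→Novak, Wed-AM→Tanaka, Wed-PM→Ekwueme, Thu-AM→Novak+Xiong, Thu-PM→Cruz, Fri-AM→Tran, Fri-PM→Tran, Sat-AM→Xiong, Sun-AM→Ekwueme.
Loads: Cruz 1/1, Novak 2/2, Tanaka 1/1, Xiong 2/2, Tran 2/2, Ekwueme 2/2.

10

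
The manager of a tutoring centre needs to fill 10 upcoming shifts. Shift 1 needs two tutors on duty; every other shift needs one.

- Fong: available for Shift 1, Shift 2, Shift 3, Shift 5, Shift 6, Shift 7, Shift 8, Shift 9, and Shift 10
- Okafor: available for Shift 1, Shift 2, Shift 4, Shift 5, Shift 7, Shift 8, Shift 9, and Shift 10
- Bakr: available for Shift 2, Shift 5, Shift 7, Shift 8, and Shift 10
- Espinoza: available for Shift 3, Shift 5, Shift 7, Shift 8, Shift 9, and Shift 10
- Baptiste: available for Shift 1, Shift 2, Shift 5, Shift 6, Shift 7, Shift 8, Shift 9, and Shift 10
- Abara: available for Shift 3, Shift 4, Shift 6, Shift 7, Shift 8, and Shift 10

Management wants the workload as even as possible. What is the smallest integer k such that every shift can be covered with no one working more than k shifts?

2

With 6 tutors and 11 worker-slots to fill, someone must work at least ⌈11/6⌉ = 2 shifts, so k ≥ 2.
k = 2 works: Shift 1→Fong+Okafor, Shift 2→Bakr, Shift 3→Fong, Shift 4→Okafor, Shift 5→Bakr, Shift 6→Baptiste, Shift 7→Espinoza, Shift 8→Baptiste, Shift 9→Espinoza, Shift 10→Abara.
Loads: Fong 2, Okafor 2, Bakr 2, Espinoza 2, Baptiste 2, Abara 1 — all ≤ 2.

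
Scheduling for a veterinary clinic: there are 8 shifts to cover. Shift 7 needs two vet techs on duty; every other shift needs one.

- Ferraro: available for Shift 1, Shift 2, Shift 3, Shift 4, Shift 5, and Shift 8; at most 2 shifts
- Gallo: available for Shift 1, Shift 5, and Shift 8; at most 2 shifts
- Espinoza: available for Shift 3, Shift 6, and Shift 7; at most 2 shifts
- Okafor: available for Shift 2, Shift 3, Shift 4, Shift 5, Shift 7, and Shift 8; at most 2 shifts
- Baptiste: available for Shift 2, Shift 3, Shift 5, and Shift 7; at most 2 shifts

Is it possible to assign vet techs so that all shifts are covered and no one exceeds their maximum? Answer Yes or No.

Yes

Shift 6 can only be covered by Espinoza, so that assignment is forced.
One valid schedule: Shift 1→Ferraro, Shift 2→Okafor, Shift 3→Baptiste, Shift 4→Ferraro, Shift 5→Gallo, Shift 6→Espinoza, Shift 7→Espinoza+Okafor, Shift 8→Gallo.
Loads: Ferraro 2/2, Gallo 2/2, Espinoza 2/2, Okafor 2/2, Baptiste 1/2 — all within limits.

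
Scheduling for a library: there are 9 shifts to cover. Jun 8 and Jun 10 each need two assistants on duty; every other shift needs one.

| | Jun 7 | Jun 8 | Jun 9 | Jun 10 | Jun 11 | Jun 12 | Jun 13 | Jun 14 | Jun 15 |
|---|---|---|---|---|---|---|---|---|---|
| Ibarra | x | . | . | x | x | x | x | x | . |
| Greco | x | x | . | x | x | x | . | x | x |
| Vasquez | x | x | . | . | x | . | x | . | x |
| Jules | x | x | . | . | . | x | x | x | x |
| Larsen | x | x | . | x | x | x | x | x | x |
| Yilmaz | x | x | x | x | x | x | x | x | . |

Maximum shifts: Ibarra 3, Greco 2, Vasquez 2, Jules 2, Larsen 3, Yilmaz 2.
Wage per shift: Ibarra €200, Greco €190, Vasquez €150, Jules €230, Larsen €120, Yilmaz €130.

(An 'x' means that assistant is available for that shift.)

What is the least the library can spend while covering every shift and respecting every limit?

Jun 9 can only be covered by Yilmaz, so that assignment is forced.
Picking the cheapest available assistant for each shift independently would cost €1350, but that ignores the shift limits.
An optimal schedule: Jun 7→Vasquez, Jun 8→Vasquez+Greco, Jun 9→Yilmaz, Jun 10→Greco+Ibarra, Jun 11→Larsen, Jun 12→Larsen, Jun 13→Yilmaz, Jun 14→Ibarra, Jun 15→Larsen.
Total: 150 + 150 + 190 + 130 + 190 + 200 + 120 + 120 + 130 + 200 + 120 = €1700.

€1700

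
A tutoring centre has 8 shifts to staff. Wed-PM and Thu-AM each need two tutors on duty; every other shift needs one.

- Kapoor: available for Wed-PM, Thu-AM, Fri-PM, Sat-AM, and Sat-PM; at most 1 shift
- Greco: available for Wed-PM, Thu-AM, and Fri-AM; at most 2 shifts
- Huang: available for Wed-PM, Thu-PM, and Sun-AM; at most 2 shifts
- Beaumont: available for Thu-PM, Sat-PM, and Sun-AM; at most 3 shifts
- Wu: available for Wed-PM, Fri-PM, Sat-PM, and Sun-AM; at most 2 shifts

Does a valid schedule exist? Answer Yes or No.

Total capacity is 10 and 10 slots are needed, so capacity alone doesn't rule it out.
Shifts {Thu-AM, Sat-AM} need 3 worker-slots in total, but the tutors available for any of those shifts (Kapoor and Greco) can supply at most 2 among them. So no valid schedule exists.

No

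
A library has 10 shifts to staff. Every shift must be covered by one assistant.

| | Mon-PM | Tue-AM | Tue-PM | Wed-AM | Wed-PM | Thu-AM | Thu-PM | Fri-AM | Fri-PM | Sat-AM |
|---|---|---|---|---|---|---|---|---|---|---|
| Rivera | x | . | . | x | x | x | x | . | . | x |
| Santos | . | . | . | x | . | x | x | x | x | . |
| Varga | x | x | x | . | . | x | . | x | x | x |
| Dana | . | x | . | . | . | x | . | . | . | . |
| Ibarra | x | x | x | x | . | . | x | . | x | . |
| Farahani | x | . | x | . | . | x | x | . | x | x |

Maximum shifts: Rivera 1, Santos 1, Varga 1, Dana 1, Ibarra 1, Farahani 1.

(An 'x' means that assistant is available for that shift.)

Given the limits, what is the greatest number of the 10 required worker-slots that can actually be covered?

Total capacity across all assistants is 1+1+1+1+1+1 = 6, and 10 slots are needed, so at most 6 can be filled.
An assignment achieving 6: Tue-AM→Varga, Tue-PM→Ibarra, Wed-PM→Rivera, Thu-AM→Dana, Fri-AM→Santos, Sat-AM→Farahani.
Loads: Rivera 1/1, Santos 1/1, Varga 1/1, Dana 1/1, Ibarra 1/1, Farahani 1/1.

6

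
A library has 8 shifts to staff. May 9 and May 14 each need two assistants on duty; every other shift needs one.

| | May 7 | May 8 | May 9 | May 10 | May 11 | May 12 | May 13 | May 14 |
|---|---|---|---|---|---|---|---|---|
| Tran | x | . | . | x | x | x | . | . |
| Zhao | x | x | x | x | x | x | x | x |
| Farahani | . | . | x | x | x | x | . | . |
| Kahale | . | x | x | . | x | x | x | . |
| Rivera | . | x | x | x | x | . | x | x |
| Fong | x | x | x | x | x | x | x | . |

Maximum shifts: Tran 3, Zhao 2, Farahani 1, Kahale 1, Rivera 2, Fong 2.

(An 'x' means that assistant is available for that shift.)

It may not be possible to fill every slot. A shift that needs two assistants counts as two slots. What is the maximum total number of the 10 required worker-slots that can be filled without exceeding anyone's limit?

10

Total capacity across all assistants is 3+2+1+1+2+2 = 11, and 10 slots are needed, so at most 10 can be filled.
An assignment achieving 10: May 7→Tran, May 8→Zhao, May 9→Farahani+Rivera, May 10→Tran, May 11→Fong, May 12→Tran, May 13→Kahale, May 14→Zhao+Rivera.
Loads: Tran 3/3, Zhao 2/2, Farahani 1/1, Kahale 1/1, Rivera 2/2, Fong 1/2.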